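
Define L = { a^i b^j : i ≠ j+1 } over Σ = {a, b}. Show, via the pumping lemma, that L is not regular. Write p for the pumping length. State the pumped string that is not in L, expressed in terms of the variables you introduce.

Toward a contradiction, assume L is regular with pumping length p.
Choose w = a^p b^{p+p!-1}. Since p ≠ (p+p!-1)+1 = p+p!, w ∈ L; and |w| ≥ p.
By the pumping lemma, w = xyz with |xy| ≤ p and y is nonempty.
Since the first p symbols of w are all a's and |xy| ≤ p, y lies entirely in the leading a-block: y = a^k for some k with 1 ≤ k ≤ p.
Since 1 ≤ k ≤ p, k divides p!; set t = 1 + p!/k. Then xy^t z has p + (p!/k)·k = p + p! copies of a. Now the a-count is p+p! and (b-count)+1 = (p+p!-1)+1 = p+p!, so i ≠ j+1 fails. So xy^t z = a^{p+p!} b^{p+p!-1} ∉ L.
This contradicts the pumping lemma, so L is not regular.

a^{p+p!} b^{p+p!-1}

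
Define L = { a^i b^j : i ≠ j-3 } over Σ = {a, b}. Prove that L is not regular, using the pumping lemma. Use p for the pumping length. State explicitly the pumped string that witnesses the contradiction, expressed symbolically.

a^{p+p!} b^{p+p!+3}

Suppose for contradiction that L is regular, and let p be the pumping length.
Choose w = a^p b^{p+p!+3}. Since p ≠ (p+p!+3)-3 = p+p!, w ∈ L; and |w| ≥ p.
The pumping lemma gives a decomposition w = xyz where |xy| ≤ p and |y| ≥ 1.
Because |xy| ≤ p and w begins with p copies of a, we have y = a^k with 1 ≤ k ≤ p.
Since 1 ≤ k ≤ p, k divides p!; set t = 1 + p!/k. Then xy^t z has p + (p!/k)·k = p + p! copies of a. Now the a-count is p+p! and (b-count)-3 = (p+p!+3)-3 = p+p!, so i ≠ j-3 fails. So xy^t z = a^{p+p!} b^{p+p!+3} ∉ L.
This is a contradiction; hence L is not regular.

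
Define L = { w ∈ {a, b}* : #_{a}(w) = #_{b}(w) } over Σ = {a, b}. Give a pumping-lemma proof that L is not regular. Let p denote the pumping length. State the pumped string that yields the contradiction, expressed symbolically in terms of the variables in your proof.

a^{p+k} b^p

Assume L is regular; let p be its pumping constant.
Choose w = a^p b^p ∈ L with |w| = 2p ≥ p.
Write w = xyz as guaranteed by the lemma, with |xy| ≤ p and y is nonempty.
The first p characters of w are a's, so xy (and hence y) consists only of a's. Write y = a^k, 1 ≤ k ≤ p.
Pump with i = 2: xy^2z = a^{p+k} b^p has p+k occurrences of a but only p of b. Since k ≥ 1 the counts differ, so xy^2z ∉ L.
Contradiction. Therefore L is not regular.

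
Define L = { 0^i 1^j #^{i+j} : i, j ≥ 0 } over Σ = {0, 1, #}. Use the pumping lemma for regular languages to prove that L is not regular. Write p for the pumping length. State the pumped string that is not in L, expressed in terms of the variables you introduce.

0^{p+k} 1^p #^{2p}

Toward a contradiction, assume L is regular with pumping length p.
Take w = 0^p 1^p #^{2p} ∈ L (with i=j=p, i+j=2p), |w| = 4p ≥ p.
By the pumping lemma, w = xyz with |xy| ≤ p and y is nonempty.
Because |xy| ≤ p and w begins with p copies of 0, we have y = 0^k with 1 ≤ k ≤ p.
Consider xy^2z = 0^{p+k} 1^p #^{2p}. Now the 0- and 1-counts sum to 2p+k, but the #-count is 2p ≠ 2p+k. So xy^2z ∉ L.
This contradicts the pumping lemma, so L is not regular.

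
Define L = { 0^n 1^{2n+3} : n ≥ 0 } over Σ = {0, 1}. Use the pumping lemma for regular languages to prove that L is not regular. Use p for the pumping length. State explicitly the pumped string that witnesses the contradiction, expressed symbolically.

0^{p+k} 1^{2p+3}

Toward a contradiction, assume L is regular with pumping length p.
Take w = 0^p 1^{2p+3}. Then w ∈ L and |w| = 3p+3 ≥ p.
The pumping lemma gives a decomposition w = xyz where |xy| ≤ p and y is nonempty.
The first p characters of w are 0's, so xy (and hence y) consists only of 0's. Write y = 0^k, 1 ≤ k ≤ p.
Pump with i = 2: xy^2z = 0^{p+k} 1^{2p+3}. For this to lie in L we would need 2p+3 = 2(p+k)+3, which forces k = 0. But k ≥ 1, so xy^2z ∉ L.
This contradicts the pumping lemma, so L is not regular.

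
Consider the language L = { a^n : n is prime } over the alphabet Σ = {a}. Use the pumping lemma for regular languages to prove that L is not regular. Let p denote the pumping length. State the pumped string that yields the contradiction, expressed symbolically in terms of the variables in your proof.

a^{q(1+k)}

Assume L is regular; let p be its pumping constant.
Let q be a prime with q ≥ p+2 (infinitely many primes exist), and take w = a^q ∈ L with |w| = q ≥ p.
Write w = xyz as guaranteed by the lemma, with |xy| ≤ p and y is nonempty.
Then y = a^k for some k with 1 ≤ k ≤ p.
Since 1 ≤ k ≤ p, |xz| = q-k. Pump with i = q+1: |xy^{q+1}z| = (q-k)+(q+1)k = q+qk = q(1+k), which is composite (both factors ≥ 2). So xy^{q+1}z = a^{q(1+k)} ∉ L.
This is a contradiction; hence L is not regular.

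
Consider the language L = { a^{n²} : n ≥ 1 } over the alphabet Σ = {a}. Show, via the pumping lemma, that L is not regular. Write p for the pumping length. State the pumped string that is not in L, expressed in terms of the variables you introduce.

a^{p²+k}

Suppose for contradiction that L is regular, and let p be the pumping length.
Take w = a^{p²} ∈ L with |w| = p² ≥ p.
Write w = xyz as guaranteed by the lemma, with |xy| ≤ p and |y| ≥ 1.
Then y = a^k for some k with 1 ≤ k ≤ p.
Pump with i = 2: xy^2z = a^{p²+k}. Since 1 ≤ k ≤ p, p² < p²+k ≤ p²+p < (p+1)², so p²+k lies strictly between consecutive squares and is not a perfect square. So xy^2z ∉ L.
Contradiction. Therefore L is not regular.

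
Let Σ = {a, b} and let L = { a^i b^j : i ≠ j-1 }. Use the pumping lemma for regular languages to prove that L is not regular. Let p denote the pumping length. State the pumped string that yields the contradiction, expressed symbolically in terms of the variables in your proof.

a^{p+p!} b^{p+p!+1}

Assume L is regular; let p be its pumping constant.
Choose w = a^p b^{p+p!+1}. Since p ≠ (p+p!+1)-1 = p+p!, w ∈ L; and |w| ≥ p.
By the pumping lemma, w = xyz with |xy| ≤ p and |y| ≥ 1.
Because |xy| ≤ p and w begins with p copies of a, we have y = a^k with 1 ≤ k ≤ p.
Since 1 ≤ k ≤ p, k divides p!; set t = 1 + p!/k. Then xy^t z has p + (p!/k)·k = p + p! copies of a. Now the a-count is p+p! and (b-count)-1 = (p+p!+1)-1 = p+p!, so i ≠ j-1 fails. So xy^t z = a^{p+p!} b^{p+p!+1} ∉ L.
This is a contradiction; hence L is not regular.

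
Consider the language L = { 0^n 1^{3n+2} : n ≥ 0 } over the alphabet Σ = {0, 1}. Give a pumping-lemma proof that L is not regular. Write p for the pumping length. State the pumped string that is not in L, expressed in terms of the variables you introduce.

0^{p+k} 1^{3p+2}

Suppose for contradiction that L is regular, and let p be the pumping length.
Take w = 0^p 1^{3p+2}. Then w ∈ L and |w| = 4p+2 ≥ p.
By the pumping lemma, w = xyz with |xy| ≤ p and |y| > 0.
The first p characters of w are 0's, so xy (and hence y) consists only of 0's. Write y = 0^k, 1 ≤ k ≤ p.
Pump with i = 2: xy^2z = 0^{p+k} 1^{3p+2}. For this to lie in L we would need 3p+2 = 3(p+k)+2, which forces k = 0. But k ≥ 1, so xy^2z ∉ L.
Contradiction. Therefore L is not regular.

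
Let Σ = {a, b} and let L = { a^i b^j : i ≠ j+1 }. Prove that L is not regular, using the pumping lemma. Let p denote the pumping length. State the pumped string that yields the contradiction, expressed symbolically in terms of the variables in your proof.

a^{p+p!} b^{p+p!-1}

Assume L is regular. Let p be the pumping length given by the pumping lemma.
Choose w = a^p b^{p+p!-1}. Since p ≠ (p+p!-1)+1 = p+p!, w ∈ L; and |w| ≥ p.
By the pumping lemma, w = xyz with |xy| ≤ p and |y| > 0.
Since the first p symbols of w are all a's and |xy| ≤ p, y lies entirely in the leading a-block: y = a^k for some k with 1 ≤ k ≤ p.
Since 1 ≤ k ≤ p, k divides p!; set t = 1 + p!/k. Then xy^t z has p + (p!/k)·k = p + p! copies of a. Now the a-count is p+p! and (b-count)+1 = (p+p!-1)+1 = p+p!, so i ≠ j+1 fails. So xy^t z = a^{p+p!} b^{p+p!-1} ∉ L.
This contradicts the pumping lemma, so L is not regular.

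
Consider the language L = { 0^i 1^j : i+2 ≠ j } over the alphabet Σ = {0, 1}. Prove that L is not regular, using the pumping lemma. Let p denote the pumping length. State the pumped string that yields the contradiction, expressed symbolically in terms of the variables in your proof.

Assume L is regular; let p be its pumping constant.
Choose w = 0^p 1^{p+p!+2}. Since p ≠ (p+p!+2)-2 = p+p!, w ∈ L; and |w| ≥ p.
The pumping lemma gives a decomposition w = xyz where |xy| ≤ p and |y| > 0.
The first p characters of w are 0's, so xy (and hence y) consists only of 0's. Write y = 0^k, 1 ≤ k ≤ p.
Since 1 ≤ k ≤ p, k divides p!; set t = 1 + p!/k. Then xy^t z has p + (p!/k)·k = p + p! copies of 0. Now the 0-count is p+p! and (1-count)-2 = (p+p!+2)-2 = p+p!, so i+2 ≠ j fails. So xy^t z = 0^{p+p!} 1^{p+p!+2} ∉ L.
Contradiction. Therefore L is not regular.

0^{p+p!} 1^{p+p!+2}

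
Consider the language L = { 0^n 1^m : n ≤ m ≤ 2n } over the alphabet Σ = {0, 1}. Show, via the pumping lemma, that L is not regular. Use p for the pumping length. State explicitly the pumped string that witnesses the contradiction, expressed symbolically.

0^{p+k} 1^p

Assume L is regular. Let p be the pumping length given by the pumping lemma.
Take w = 0^p 1^p ∈ L (since p ≤ p ≤ 2p), with |w| = 2p ≥ p.
Write w = xyz as guaranteed by the lemma, with |xy| ≤ p and |y| ≥ 1.
The first p characters of w are 0's, so xy (and hence y) consists only of 0's. Write y = 0^k, 1 ≤ k ≤ p.
Pump with i = 2: xy^2z = 0^{p+k} 1^p. Now n = p+k > p = m, so the condition n ≤ m fails. Thus xy^2z ∉ L.
Contradiction. Therefore L is not regular.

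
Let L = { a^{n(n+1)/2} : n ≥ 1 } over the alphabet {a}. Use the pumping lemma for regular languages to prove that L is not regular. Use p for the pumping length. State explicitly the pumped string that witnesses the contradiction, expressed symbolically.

Toward a contradiction, assume L is regular with pumping length p.
Take w = a^{p(p+1)/2} ∈ L with |w| = p(p+1)/2 ≥ p.
By the pumping lemma, w = xyz with |xy| ≤ p and |y| ≥ 1.
Then y = a^k for some k with 1 ≤ k ≤ p.
Pump with i = 2: xy^2z = a^{p(p+1)/2+k}. Since 1 ≤ k ≤ p, p(p+1)/2 < p(p+1)/2+k ≤ p(p+1)/2+p < (p+1)(p+2)/2, so p(p+1)/2+k is strictly between consecutive triangular numbers. So xy^2z ∉ L.
This is a contradiction; hence L is not regular.

a^{p(p+1)/2+k}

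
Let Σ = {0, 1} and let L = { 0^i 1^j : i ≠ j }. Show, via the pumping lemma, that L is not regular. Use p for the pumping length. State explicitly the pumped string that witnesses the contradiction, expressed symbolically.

0^{p+p!} 1^{p+p!}

Toward a contradiction, assume L is regular with pumping length p.
Choose w = 0^p 1^{p+p!}. Since p ≠ p+p!, w ∈ L; and |w| ≥ p.
The pumping lemma gives a decomposition w = xyz where |xy| ≤ p and |y| ≥ 1.
Because |xy| ≤ p and w begins with p copies of 0, we have y = 0^k with 1 ≤ k ≤ p.
Since 1 ≤ k ≤ p, k divides p!; set t = 1 + p!/k. Then xy^t z has p + (p!/k)·k = p + p! copies of 0. Now the 0-count equals the 1-count, so i ≠ j fails. So xy^t z = 0^{p+p!} 1^{p+p!} ∉ L.
Contradiction. Therefore L is not regular.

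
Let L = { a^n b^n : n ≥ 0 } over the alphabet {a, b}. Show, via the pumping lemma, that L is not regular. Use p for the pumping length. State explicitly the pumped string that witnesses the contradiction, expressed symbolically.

Assume L is regular. Let p be the pumping length given by the pumping lemma.
Take w = a^p b^p. Then w ∈ L and |w| = 2p ≥ p.
Write w = xyz as guaranteed by the lemma, with |xy| ≤ p and |y| ≥ 1.
Since the first p symbols of w are all a's and |xy| ≤ p, y lies entirely in the leading a-block: y = a^k for some k with 1 ≤ k ≤ p.
Pump with i = 2: xy^2z = a^{p+k} b^p. For this to lie in L we would need p = p+k, which forces k = 0. But k ≥ 1, so xy^2z ∉ L.
Contradiction. Therefore L is not regular.

a^{p+k} b^p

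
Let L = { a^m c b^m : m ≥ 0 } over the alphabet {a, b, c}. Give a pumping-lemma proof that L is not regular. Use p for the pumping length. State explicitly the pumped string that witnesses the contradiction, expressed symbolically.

a^{p+k} c b^p

Toward a contradiction, assume L is regular with pumping length p.
Take w = a^p c b^p ∈ L with |w| = 2p+1 ≥ p.
Write w = xyz as guaranteed by the lemma, with |xy| ≤ p and y is nonempty.
The first p characters of w are a's, so xy (and hence y) consists only of a's. Write y = a^k, 1 ≤ k ≤ p.
Pump with i = 2: xy^2z = a^{p+k} c b^p, which would require p+k = p. But k ≥ 1, so xy^2z ∉ L.
This is a contradiction; hence L is not regular.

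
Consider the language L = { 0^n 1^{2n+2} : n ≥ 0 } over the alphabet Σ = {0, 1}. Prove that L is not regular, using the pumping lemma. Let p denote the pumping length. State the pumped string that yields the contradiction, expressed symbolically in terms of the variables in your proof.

Suppose for contradiction that L is regular, and let p be the pumping length.
Choose w = 0^p 1^{2p+2}, which is in L with |w| = 3p+2 ≥ p.
Write w = xyz as guaranteed by the lemma, with |xy| ≤ p and |y| > 0.
The first p characters of w are 0's, so xy (and hence y) consists only of 0's. Write y = 0^k, 1 ≤ k ≤ p.
Pump with i = 2: xy^2z = 0^{p+k} 1^{2p+2}. For this to lie in L we would need 2p+2 = 2(p+k)+2, which forces k = 0. But k ≥ 1, so xy^2z ∉ L.
This is a contradiction; hence L is not regular.

0^{p+k} 1^{2p+2}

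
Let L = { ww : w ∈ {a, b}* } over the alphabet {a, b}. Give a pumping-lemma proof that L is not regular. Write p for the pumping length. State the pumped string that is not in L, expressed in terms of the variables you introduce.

Toward a contradiction, assume L is regular with pumping length p.
Take w = a^p b^p a^p b^p = uu where u = a^pb^p; then w ∈ L and |w| = 4p ≥ p.
By the pumping lemma, w = xyz with |xy| ≤ p and |y| > 0.
Because |xy| ≤ p and w begins with p copies of a, we have y = a^k with 1 ≤ k ≤ p.
Pump with i = 2: xy^2z = a^{p+k} b^p a^p b^p, of length 4p+k. Suppose this equals vv. The string starts with a and ends with b, so v does too; thus the boundary between the two copies of v is a b→a transition. There is exactly one such transition, at position 2p+k, so |v| = 2p+k and |vv| = 4p+2k ≠ 4p+k since k ≥ 1. So xy^2z ∉ L.
This contradicts the pumping lemma, so L is not regular.

a^{p+k} b^p a^p b^p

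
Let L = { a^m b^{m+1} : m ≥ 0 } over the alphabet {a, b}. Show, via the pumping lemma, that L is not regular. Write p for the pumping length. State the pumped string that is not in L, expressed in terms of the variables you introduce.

Assume L is regular; let p be its pumping constant.
Choose w = a^p b^{p+1}, which is in L with |w| = 2p+1 ≥ p.
By the pumping lemma, w = xyz with |xy| ≤ p and y is nonempty.
Since the first p symbols of w are all a's and |xy| ≤ p, y lies entirely in the leading a-block: y = a^k for some k with 1 ≤ k ≤ p.
Pump with i = 2: xy^2z = a^{p+k} b^{p+1}. For this to lie in L we would need p+1 = (p+k)+1, which forces k = 0. But k ≥ 1, so xy^2z ∉ L.
Contradiction. Therefore L is not regular.

a^{p+k} b^{p+1}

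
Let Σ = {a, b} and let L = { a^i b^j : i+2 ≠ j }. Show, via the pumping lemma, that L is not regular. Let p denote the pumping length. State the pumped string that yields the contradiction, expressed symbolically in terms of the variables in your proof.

a^{p+p!} b^{p+p!+2}

Suppose for contradiction that L is regular, and let p be the pumping length.
Choose w = a^p b^{p+p!+2}. Since p ≠ (p+p!+2)-2 = p+p!, w ∈ L; and |w| ≥ p.
Write w = xyz as guaranteed by the lemma, with |xy| ≤ p and |y| > 0.
Since the first p symbols of w are all a's and |xy| ≤ p, y lies entirely in the leading a-block: y = a^k for some k with 1 ≤ k ≤ p.
Since 1 ≤ k ≤ p, k divides p!; set t = 1 + p!/k. Then xy^t z has p + (p!/k)·k = p + p! copies of a. Now the a-count is p+p! and (b-count)-2 = (p+p!+2)-2 = p+p!, so i+2 ≠ j fails. So xy^t z = a^{p+p!} b^{p+p!+2} ∉ L.
This is a contradiction; hence L is not regular.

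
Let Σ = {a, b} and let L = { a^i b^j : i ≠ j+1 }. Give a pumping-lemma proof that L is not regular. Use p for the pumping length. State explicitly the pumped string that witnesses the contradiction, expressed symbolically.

a^{p+p!} b^{p+p!-1}

Assume L is regular. Let p be the pumping length given by the pumping lemma.
Choose w = a^p b^{p+p!-1}. Since p ≠ (p+p!-1)+1 = p+p!, w ∈ L; and |w| ≥ p.
Write w = xyz as guaranteed by the lemma, with |xy| ≤ p and |y| > 0.
Since the first p symbols of w are all a's and |xy| ≤ p, y lies entirely in the leading a-block: y = a^k for some k with 1 ≤ k ≤ p.
Since 1 ≤ k ≤ p, k divides p!; set t = 1 + p!/k. Then xy^t z has p + (p!/k)·k = p + p! copies of a. Now the a-count is p+p! and (b-count)+1 = (p+p!-1)+1 = p+p!, so i ≠ j+1 fails. So xy^t z = a^{p+p!} b^{p+p!-1} ∉ L.
This contradicts the pumping lemma, so L is not regular.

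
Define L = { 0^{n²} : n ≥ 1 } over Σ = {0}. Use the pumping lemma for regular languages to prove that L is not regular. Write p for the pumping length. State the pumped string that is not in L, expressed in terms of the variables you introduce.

0^{p²+k}

Toward a contradiction, assume L is regular with pumping length p.
Take w = 0^{p²} ∈ L with |w| = p² ≥ p.
The pumping lemma gives a decomposition w = xyz where |xy| ≤ p and |y| > 0.
Then y = 0^k for some k with 1 ≤ k ≤ p.
Pump with i = 2: xy^2z = 0^{p²+k}. Since 1 ≤ k ≤ p, p² < p²+k ≤ p²+p < (p+1)², so p²+k lies strictly between consecutive squares and is not a perfect square. So xy^2z ∉ L.
Contradiction. Therefore L is not regular.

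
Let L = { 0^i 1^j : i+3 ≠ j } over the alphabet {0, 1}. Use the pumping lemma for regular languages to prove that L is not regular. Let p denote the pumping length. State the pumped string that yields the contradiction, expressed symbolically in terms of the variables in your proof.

Toward a contradiction, assume L is regular with pumping length p.
Choose w = 0^p 1^{p+p!+3}. Since p ≠ (p+p!+3)-3 = p+p!, w ∈ L; and |w| ≥ p.
The pumping lemma gives a decomposition w = xyz where |xy| ≤ p and |y| ≥ 1.
Because |xy| ≤ p and w begins with p copies of 0, we have y = 0^k with 1 ≤ k ≤ p.
Since 1 ≤ k ≤ p, k divides p!; set t = 1 + p!/k. Then xy^t z has p + (p!/k)·k = p + p! copies of 0. Now the 0-count is p+p! and (1-count)-3 = (p+p!+3)-3 = p+p!, so i+3 ≠ j fails. So xy^t z = 0^{p+p!} 1^{p+p!+3} ∉ L.
This is a contradiction; hence L is not regular.

0^{p+p!} 1^{p+p!+3}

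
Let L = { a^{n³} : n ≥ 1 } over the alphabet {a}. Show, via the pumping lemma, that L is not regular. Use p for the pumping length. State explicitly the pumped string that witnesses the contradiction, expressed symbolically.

a^{p³+k}

Suppose for contradiction that L is regular, and let p be the pumping length.
Take w = a^{p³} ∈ L with |w| = p³ ≥ p.
The pumping lemma gives a decomposition w = xyz where |xy| ≤ p and y is nonempty.
Then y = a^k for some k with 1 ≤ k ≤ p.
Pump with i = 2: xy^2z = a^{p³+k}. Since 1 ≤ k ≤ p, p³ < p³+k ≤ p³+p < p³+3p²+3p+1 = (p+1)³, so p³+k is not a perfect cube. So xy^2z ∉ L.
This is a contradiction; hence L is not regular.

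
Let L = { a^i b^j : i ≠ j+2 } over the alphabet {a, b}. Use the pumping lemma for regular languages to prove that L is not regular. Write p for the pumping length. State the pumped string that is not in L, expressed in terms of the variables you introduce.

a^{p+p!} b^{p+p!-2}

Suppose for contradiction that L is regular, and let p be the pumping length.
Choose w = a^p b^{p+p!-2}. Since p ≠ (p+p!-2)+2 = p+p!, w ∈ L; and |w| ≥ p.
By the pumping lemma, w = xyz with |xy| ≤ p and |y| > 0.
The first p characters of w are a's, so xy (and hence y) consists only of a's. Write y = a^k, 1 ≤ k ≤ p.
Since 1 ≤ k ≤ p, k divides p!; set t = 1 + p!/k. Then xy^t z has p + (p!/k)·k = p + p! copies of a. Now the a-count is p+p! and (b-count)+2 = (p+p!-2)+2 = p+p!, so i ≠ j+2 fails. So xy^t z = a^{p+p!} b^{p+p!-2} ∉ L.
This contradicts the pumping lemma, so L is not regular.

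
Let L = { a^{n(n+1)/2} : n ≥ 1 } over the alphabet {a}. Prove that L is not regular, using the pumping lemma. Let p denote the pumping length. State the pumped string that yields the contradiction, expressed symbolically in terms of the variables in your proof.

Suppose for contradiction that L is regular, and let p be the pumping length.
Take w = a^{p(p+1)/2} ∈ L with |w| = p(p+1)/2 ≥ p.
By the pumping lemma, w = xyz with |xy| ≤ p and |y| ≥ 1.
Then y = a^k for some k with 1 ≤ k ≤ p.
Pump with i = 2: xy^2z = a^{p(p+1)/2+k}. Since 1 ≤ k ≤ p, p(p+1)/2 < p(p+1)/2+k ≤ p(p+1)/2+p < (p+1)(p+2)/2, so p(p+1)/2+k is strictly between consecutive triangular numbers. So xy^2z ∉ L.
This is a contradiction; hence L is not regular.

a^{p(p+1)/2+k}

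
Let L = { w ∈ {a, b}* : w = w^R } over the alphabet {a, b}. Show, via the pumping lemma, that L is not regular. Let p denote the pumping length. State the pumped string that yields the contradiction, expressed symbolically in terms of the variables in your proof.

Toward a contradiction, assume L is regular with pumping length p.
Take w = a^p b a^p, a palindrome of length 2p+1 ≥ p.
By the pumping lemma, w = xyz with |xy| ≤ p and y is nonempty.
Since the first p symbols of w are all a's and |xy| ≤ p, y lies entirely in the leading a-block: y = a^k for some k with 1 ≤ k ≤ p.
Pump with i = 2: xy^2z = a^{p+k} b a^p. Its reverse is a^p b a^{p+k}, which differs from xy^2z since k ≥ 1. So xy^2z is not a palindrome and xy^2z ∉ L.
Contradiction. Therefore L is not regular.

a^{p+k} b a^p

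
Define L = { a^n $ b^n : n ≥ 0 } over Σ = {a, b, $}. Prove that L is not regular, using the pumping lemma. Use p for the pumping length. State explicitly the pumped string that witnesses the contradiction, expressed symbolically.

a^{p+k} $ b^p

Assume L is regular. Let p be the pumping length given by the pumping lemma.
Take w = a^p $ b^p ∈ L with |w| = 2p+1 ≥ p.
Write w = xyz as guaranteed by the lemma, with |xy| ≤ p and |y| > 0.
Since the first p symbols of w are all a's and |xy| ≤ p, y lies entirely in the leading a-block: y = a^k for some k with 1 ≤ k ≤ p.
Pump with i = 2: xy^2z = a^{p+k} $ b^p, which would require p+k = p. But k ≥ 1, so xy^2z ∉ L.
Contradiction. Therefore L is not regular.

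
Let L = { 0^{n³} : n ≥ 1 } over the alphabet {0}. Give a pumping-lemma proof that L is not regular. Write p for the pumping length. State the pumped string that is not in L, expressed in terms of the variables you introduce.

0^{p³+k}

Suppose for contradiction that L is regular, and let p be the pumping length.
Take w = 0^{p³} ∈ L with |w| = p³ ≥ p.
The pumping lemma gives a decomposition w = xyz where |xy| ≤ p and |y| > 0.
Then y = 0^k for some k with 1 ≤ k ≤ p.
Pump with i = 2: xy^2z = 0^{p³+k}. Since 1 ≤ k ≤ p, p³ < p³+k ≤ p³+p < p³+3p²+3p+1 = (p+1)³, so p³+k is not a perfect cube. So xy^2z ∉ L.
This contradicts the pumping lemma, so L is not regular.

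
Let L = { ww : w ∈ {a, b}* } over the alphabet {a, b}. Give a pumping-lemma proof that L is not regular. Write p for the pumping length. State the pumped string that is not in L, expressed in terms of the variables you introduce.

a^{p+k} b^p a^p b^p

Suppose for contradiction that L is regular, and let p be the pumping length.
Take w = a^p b^p a^p b^p = uu where u = a^pb^p; then w ∈ L and |w| = 4p ≥ p.
By the pumping lemma, w = xyz with |xy| ≤ p and y is nonempty.
The first p characters of w are a's, so xy (and hence y) consists only of a's. Write y = a^k, 1 ≤ k ≤ p.
Pump with i = 2: xy^2z = a^{p+k} b^p a^p b^p, of length 4p+k. Suppose this equals vv. The string starts with a and ends with b, so v does too; thus the boundary between the two copies of v is a b→a transition. There is exactly one such transition, at position 2p+k, so |v| = 2p+k and |vv| = 4p+2k ≠ 4p+k since k ≥ 1. So xy^2z ∉ L.
This contradicts the pumping lemma, so L is not regular.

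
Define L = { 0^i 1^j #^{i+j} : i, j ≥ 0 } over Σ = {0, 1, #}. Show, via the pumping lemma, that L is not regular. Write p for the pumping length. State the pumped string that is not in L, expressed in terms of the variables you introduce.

Suppose for contradiction that L is regular, and let p be the pumping length.
Take w = 0^p 1^p #^{2p} ∈ L (with i=j=p, i+j=2p), |w| = 4p ≥ p.
Write w = xyz as guaranteed by the lemma, with |xy| ≤ p and |y| > 0.
Since the first p symbols of w are all 0's and |xy| ≤ p, y lies entirely in the leading 0-block: y = 0^k for some k with 1 ≤ k ≤ p.
Consider xy^2z = 0^{p+k} 1^p #^{2p}. Now the 0- and 1-counts sum to 2p+k, but the #-count is 2p ≠ 2p+k. So xy^2z ∉ L.
Contradiction. Therefore L is not regular.

0^{p+k} 1^p #^{2p}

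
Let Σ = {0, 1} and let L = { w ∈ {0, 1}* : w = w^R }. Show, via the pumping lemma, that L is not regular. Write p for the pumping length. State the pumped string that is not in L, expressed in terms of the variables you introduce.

Suppose for contradiction that L is regular, and let p be the pumping length.
Take w = 0^p 1 0^p, a palindrome of length 2p+1 ≥ p.
By the pumping lemma, w = xyz with |xy| ≤ p and y is nonempty.
Since the first p symbols of w are all 0's and |xy| ≤ p, y lies entirely in the leading 0-block: y = 0^k for some k with 1 ≤ k ≤ p.
Pump with i = 2: xy^2z = 0^{p+k} 1 0^p. Its reverse is 0^p 1 0^{p+k}, which differs from xy^2z since k ≥ 1. So xy^2z is not a palindrome and xy^2z ∉ L.
This is a contradiction; hence L is not regular.

0^{p+k} 1 0^p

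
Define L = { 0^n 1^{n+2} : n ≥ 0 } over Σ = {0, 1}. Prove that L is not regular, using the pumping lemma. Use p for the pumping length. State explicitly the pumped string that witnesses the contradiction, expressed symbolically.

0^{p+k} 1^{p+2}

Assume L is regular. Let p be the pumping length given by the pumping lemma.
Choose w = 0^p 1^{p+2}, which is in L with |w| = 2p+2 ≥ p.
By the pumping lemma, w = xyz with |xy| ≤ p and |y| > 0.
Since the first p symbols of w are all 0's and |xy| ≤ p, y lies entirely in the leading 0-block: y = 0^k for some k with 1 ≤ k ≤ p.
Pump with i = 2: xy^2z = 0^{p+k} 1^{p+2}. For this to lie in L we would need p+2 = (p+k)+2, which forces k = 0. But k ≥ 1, so xy^2z ∉ L.
Contradiction. Therefore L is not regular.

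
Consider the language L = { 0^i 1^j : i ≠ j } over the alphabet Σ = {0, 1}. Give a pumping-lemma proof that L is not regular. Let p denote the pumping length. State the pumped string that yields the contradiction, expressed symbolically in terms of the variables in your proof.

Assume L is regular; let p be its pumping constant.
Choose w = 0^p 1^{p+p!}. Since p ≠ p+p!, w ∈ L; and |w| ≥ p.
The pumping lemma gives a decomposition w = xyz where |xy| ≤ p and |y| > 0.
Since the first p symbols of w are all 0's and |xy| ≤ p, y lies entirely in the leading 0-block: y = 0^k for some k with 1 ≤ k ≤ p.
Since 1 ≤ k ≤ p, k divides p!; set t = 1 + p!/k. Then xy^t z has p + (p!/k)·k = p + p! copies of 0. Now the 0-count equals the 1-count, so i ≠ j fails. So xy^t z = 0^{p+p!} 1^{p+p!} ∉ L.
This is a contradiction; hence L is not regular.

0^{p+p!} 1^{p+p!}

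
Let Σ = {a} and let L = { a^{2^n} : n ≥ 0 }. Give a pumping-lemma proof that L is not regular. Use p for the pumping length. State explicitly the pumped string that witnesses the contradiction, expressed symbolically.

a^{2^p+k}

Assume L is regular. Let p be the pumping length given by the pumping lemma.
Take w = a^{2^p} ∈ L with |w| = 2^p ≥ p.
Write w = xyz as guaranteed by the lemma, with |xy| ≤ p and y is nonempty.
Then y = a^k for some k with 1 ≤ k ≤ p.
Pump with i = 2: xy^2z = a^{2^p+k}. Since 1 ≤ k ≤ p < 2^p, we have 2^p < 2^p+k < 2^{p+1}, so 2^p+k is not a power of 2. So xy^2z ∉ L.
This contradicts the pumping lemma, so L is not regular.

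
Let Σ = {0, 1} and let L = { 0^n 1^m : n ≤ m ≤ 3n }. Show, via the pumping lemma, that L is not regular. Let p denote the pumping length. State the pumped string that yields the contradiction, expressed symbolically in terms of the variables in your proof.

Suppose for contradiction that L is regular, and let p be the pumping length.
Take w = 0^p 1^p ∈ L (since p ≤ p ≤ 3p), with |w| = 2p ≥ p.
Write w = xyz as guaranteed by the lemma, with |xy| ≤ p and y is nonempty.
The first p characters of w are 0's, so xy (and hence y) consists only of 0's. Write y = 0^k, 1 ≤ k ≤ p.
Pump with i = 2: xy^2z = 0^{p+k} 1^p. Now n = p+k > p = m, so the condition n ≤ m fails. Thus xy^2z ∉ L.
Contradiction. Therefore L is not regular.

0^{p+k} 1^p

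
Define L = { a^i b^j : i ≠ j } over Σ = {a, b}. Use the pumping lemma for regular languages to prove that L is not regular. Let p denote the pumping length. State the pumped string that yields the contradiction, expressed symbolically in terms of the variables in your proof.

a^{p+p!} b^{p+p!}

Suppose for contradiction that L is regular, and let p be the pumping length.
Choose w = a^p b^{p+p!}. Since p ≠ p+p!, w ∈ L; and |w| ≥ p.
The pumping lemma gives a decomposition w = xyz where |xy| ≤ p and y is nonempty.
Since the first p symbols of w are all a's and |xy| ≤ p, y lies entirely in the leading a-block: y = a^k for some k with 1 ≤ k ≤ p.
Since 1 ≤ k ≤ p, k divides p!; set t = 1 + p!/k. Then xy^t z has p + (p!/k)·k = p + p! copies of a. Now the a-count equals the b-count, so i ≠ j fails. So xy^t z = a^{p+p!} b^{p+p!} ∉ L.
This contradicts the pumping lemma, so L is not regular.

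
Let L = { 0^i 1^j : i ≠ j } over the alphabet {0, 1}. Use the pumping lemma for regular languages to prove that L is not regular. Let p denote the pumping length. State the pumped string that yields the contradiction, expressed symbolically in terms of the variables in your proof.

Suppose for contradiction that L is regular, and let p be the pumping length.
Choose w = 0^p 1^{p+p!}. Since p ≠ p+p!, w ∈ L; and |w| ≥ p.
The pumping lemma gives a decomposition w = xyz where |xy| ≤ p and y is nonempty.
The first p characters of w are 0's, so xy (and hence y) consists only of 0's. Write y = 0^k, 1 ≤ k ≤ p.
Since 1 ≤ k ≤ p, k divides p!; set t = 1 + p!/k. Then xy^t z has p + (p!/k)·k = p + p! copies of 0. Now the 0-count equals the 1-count, so i ≠ j fails. So xy^t z = 0^{p+p!} 1^{p+p!} ∉ L.
Contradiction. Therefore L is not regular.

0^{p+p!} 1^{p+p!}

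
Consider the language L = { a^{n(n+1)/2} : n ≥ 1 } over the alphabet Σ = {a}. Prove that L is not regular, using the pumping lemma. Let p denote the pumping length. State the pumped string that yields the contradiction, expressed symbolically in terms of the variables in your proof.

a^{p(p+1)/2+k}

Suppose for contradiction that L is regular, and let p be the pumping length.
Take w = a^{p(p+1)/2} ∈ L with |w| = p(p+1)/2 ≥ p.
By the pumping lemma, w = xyz with |xy| ≤ p and |y| ≥ 1.
Then y = a^k for some k with 1 ≤ k ≤ p.
Pump with i = 2: xy^2z = a^{p(p+1)/2+k}. Since 1 ≤ k ≤ p, p(p+1)/2 < p(p+1)/2+k ≤ p(p+1)/2+p < (p+1)(p+2)/2, so p(p+1)/2+k is strictly between consecutive triangular numbers. So xy^2z ∉ L.
Contradiction. Therefore L is not regular.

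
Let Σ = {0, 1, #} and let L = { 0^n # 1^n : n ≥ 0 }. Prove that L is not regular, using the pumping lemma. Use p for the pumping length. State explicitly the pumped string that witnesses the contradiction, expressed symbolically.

0^{p+k} # 1^p

Suppose for contradiction that L is regular, and let p be the pumping length.
Take w = 0^p # 1^p ∈ L with |w| = 2p+1 ≥ p.
By the pumping lemma, w = xyz with |xy| ≤ p and y is nonempty.
Because |xy| ≤ p and w begins with p copies of 0, we have y = 0^k with 1 ≤ k ≤ p.
Pump with i = 2: xy^2z = 0^{p+k} # 1^p, which would require p+k = p. But k ≥ 1, so xy^2z ∉ L.
This is a contradiction; hence L is not regular.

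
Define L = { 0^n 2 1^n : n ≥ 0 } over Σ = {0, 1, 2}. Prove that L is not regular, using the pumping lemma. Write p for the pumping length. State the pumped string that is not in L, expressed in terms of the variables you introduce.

0^{p+k} 2 1^p

Suppose for contradiction that L is regular, and let p be the pumping length.
Take w = 0^p 2 1^p ∈ L with |w| = 2p+1 ≥ p.
Write w = xyz as guaranteed by the lemma, with |xy| ≤ p and |y| ≥ 1.
The first p characters of w are 0's, so xy (and hence y) consists only of 0's. Write y = 0^k, 1 ≤ k ≤ p.
Pump with i = 2: xy^2z = 0^{p+k} 2 1^p, which would require p+k = p. But k ≥ 1, so xy^2z ∉ L.
This contradicts the pumping lemma, so L is not regular.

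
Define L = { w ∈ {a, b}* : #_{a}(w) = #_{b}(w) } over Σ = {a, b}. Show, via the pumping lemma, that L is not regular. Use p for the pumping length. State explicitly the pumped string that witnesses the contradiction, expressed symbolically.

a^{p+k} b^p

Suppose for contradiction that L is regular, and let p be the pumping length.
Choose w = a^p b^p ∈ L with |w| = 2p ≥ p.
By the pumping lemma, w = xyz with |xy| ≤ p and |y| ≥ 1.
Because |xy| ≤ p and w begins with p copies of a, we have y = a^k with 1 ≤ k ≤ p.
Pump with i = 2: xy^2z = a^{p+k} b^p has p+k occurrences of a but only p of b. Since k ≥ 1 the counts differ, so xy^2z ∉ L.
This contradicts the pumping lemma, so L is not regular.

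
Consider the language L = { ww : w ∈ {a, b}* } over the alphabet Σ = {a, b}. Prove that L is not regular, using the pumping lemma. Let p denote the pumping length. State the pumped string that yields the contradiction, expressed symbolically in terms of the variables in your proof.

a^{p+k} b^p a^p b^p

Toward a contradiction, assume L is regular with pumping length p.
Take w = a^p b^p a^p b^p = uu where u = a^pb^p; then w ∈ L and |w| = 4p ≥ p.
The pumping lemma gives a decomposition w = xyz where |xy| ≤ p and |y| ≥ 1.
Because |xy| ≤ p and w begins with p copies of a, we have y = a^k with 1 ≤ k ≤ p.
Pump with i = 2: xy^2z = a^{p+k} b^p a^p b^p, of length 4p+k. Suppose this equals vv. The string starts with a and ends with b, so v does too; thus the boundary between the two copies of v is a b→a transition. There is exactly one such transition, at position 2p+k, so |v| = 2p+k and |vv| = 4p+2k ≠ 4p+k since k ≥ 1. So xy^2z ∉ L.
This contradicts the pumping lemma, so L is not regular.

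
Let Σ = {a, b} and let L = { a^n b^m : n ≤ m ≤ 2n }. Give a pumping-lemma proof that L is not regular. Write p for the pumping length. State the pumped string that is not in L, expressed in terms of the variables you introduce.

a^{p+k} b^p

Assume L is regular. Let p be the pumping length given by the pumping lemma.
Take w = a^p b^p ∈ L (since p ≤ p ≤ 2p), with |w| = 2p ≥ p.
By the pumping lemma, w = xyz with |xy| ≤ p and |y| > 0.
The first p characters of w are a's, so xy (and hence y) consists only of a's. Write y = a^k, 1 ≤ k ≤ p.
Pump with i = 2: xy^2z = a^{p+k} b^p. Now n = p+k > p = m, so the condition n ≤ m fails. Thus xy^2z ∉ L.
This is a contradiction; hence L is not regular.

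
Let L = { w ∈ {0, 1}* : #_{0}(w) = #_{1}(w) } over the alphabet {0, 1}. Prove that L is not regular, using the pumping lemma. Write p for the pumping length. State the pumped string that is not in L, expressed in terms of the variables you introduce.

0^{p+k} 1^p

Assume L is regular; let p be its pumping constant.
Choose w = 0^p 1^p ∈ L with |w| = 2p ≥ p.
By the pumping lemma, w = xyz with |xy| ≤ p and |y| ≥ 1.
Since the first p symbols of w are all 0's and |xy| ≤ p, y lies entirely in the leading 0-block: y = 0^k for some k with 1 ≤ k ≤ p.
Pump with i = 2: xy^2z = 0^{p+k} 1^p has p+k occurrences of 0 but only p of 1. Since k ≥ 1 the counts differ, so xy^2z ∉ L.
This is a contradiction; hence L is not regular.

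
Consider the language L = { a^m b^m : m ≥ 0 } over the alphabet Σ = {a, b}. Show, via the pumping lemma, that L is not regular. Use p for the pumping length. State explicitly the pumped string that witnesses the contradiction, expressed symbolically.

Suppose for contradiction that L is regular, and let p be the pumping length.
Take w = a^p b^p. Then w ∈ L and |w| = 2p ≥ p.
The pumping lemma gives a decomposition w = xyz where |xy| ≤ p and |y| ≥ 1.
Since the first p symbols of w are all a's and |xy| ≤ p, y lies entirely in the leading a-block: y = a^k for some k with 1 ≤ k ≤ p.
Pump with i = 2: xy^2z = a^{p+k} b^p. For this to lie in L we would need p = p+k, which forces k = 0. But k ≥ 1, so xy^2z ∉ L.
This contradicts the pumping lemma, so L is not regular.

a^{p+k} b^p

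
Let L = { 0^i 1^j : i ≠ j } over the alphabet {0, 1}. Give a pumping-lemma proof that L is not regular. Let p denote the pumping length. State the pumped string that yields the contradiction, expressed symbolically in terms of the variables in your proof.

Suppose for contradiction that L is regular, and let p be the pumping length.
Choose w = 0^p 1^{p+p!}. Since p ≠ p+p!, w ∈ L; and |w| ≥ p.
Write w = xyz as guaranteed by the lemma, with |xy| ≤ p and |y| > 0.
Because |xy| ≤ p and w begins with p copies of 0, we have y = 0^k with 1 ≤ k ≤ p.
Since 1 ≤ k ≤ p, k divides p!; set t = 1 + p!/k. Then xy^t z has p + (p!/k)·k = p + p! copies of 0. Now the 0-count equals the 1-count, so i ≠ j fails. So xy^t z = 0^{p+p!} 1^{p+p!} ∉ L.
Contradiction. Therefore L is not regular.

0^{p+p!} 1^{p+p!}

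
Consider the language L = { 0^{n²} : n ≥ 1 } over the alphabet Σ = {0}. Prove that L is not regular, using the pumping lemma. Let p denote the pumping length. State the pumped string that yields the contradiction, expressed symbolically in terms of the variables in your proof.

Assume L is regular; let p be its pumping constant.
Take w = 0^{p²} ∈ L with |w| = p² ≥ p.
The pumping lemma gives a decomposition w = xyz where |xy| ≤ p and |y| > 0.
Then y = 0^k for some k with 1 ≤ k ≤ p.
Pump with i = 2: xy^2z = 0^{p²+k}. Since 1 ≤ k ≤ p, p² < p²+k ≤ p²+p < (p+1)², so p²+k lies strictly between consecutive squares and is not a perfect square. So xy^2z ∉ L.
Contradiction. Therefore L is not regular.

0^{p²+k}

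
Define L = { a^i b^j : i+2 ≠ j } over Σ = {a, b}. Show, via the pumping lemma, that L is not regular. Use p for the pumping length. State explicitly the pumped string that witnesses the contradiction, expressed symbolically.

Assume L is regular; let p be its pumping constant.
Choose w = a^p b^{p+p!+2}. Since p ≠ (p+p!+2)-2 = p+p!, w ∈ L; and |w| ≥ p.
The pumping lemma gives a decomposition w = xyz where |xy| ≤ p and y is nonempty.
Because |xy| ≤ p and w begins with p copies of a, we have y = a^k with 1 ≤ k ≤ p.
Since 1 ≤ k ≤ p, k divides p!; set t = 1 + p!/k. Then xy^t z has p + (p!/k)·k = p + p! copies of a. Now the a-count is p+p! and (b-count)-2 = (p+p!+2)-2 = p+p!, so i+2 ≠ j fails. So xy^t z = a^{p+p!} b^{p+p!+2} ∉ L.
This is a contradiction; hence L is not regular.

a^{p+p!} b^{p+p!+2}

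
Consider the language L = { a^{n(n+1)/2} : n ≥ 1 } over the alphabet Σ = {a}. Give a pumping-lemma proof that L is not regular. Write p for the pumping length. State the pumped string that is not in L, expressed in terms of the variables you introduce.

a^{p(p+1)/2+k}

Suppose for contradiction that L is regular, and let p be the pumping length.
Take w = a^{p(p+1)/2} ∈ L with |w| = p(p+1)/2 ≥ p.
By the pumping lemma, w = xyz with |xy| ≤ p and y is nonempty.
Then y = a^k for some k with 1 ≤ k ≤ p.
Pump with i = 2: xy^2z = a^{p(p+1)/2+k}. Since 1 ≤ k ≤ p, p(p+1)/2 < p(p+1)/2+k ≤ p(p+1)/2+p < (p+1)(p+2)/2, so p(p+1)/2+k is strictly between consecutive triangular numbers. So xy^2z ∉ L.
Contradiction. Therefore L is not regular.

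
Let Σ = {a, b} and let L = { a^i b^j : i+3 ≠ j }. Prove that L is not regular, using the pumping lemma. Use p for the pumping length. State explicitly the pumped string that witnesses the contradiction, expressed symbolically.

Suppose for contradiction that L is regular, and let p be the pumping length.
Choose w = a^p b^{p+p!+3}. Since p ≠ (p+p!+3)-3 = p+p!, w ∈ L; and |w| ≥ p.
Write w = xyz as guaranteed by the lemma, with |xy| ≤ p and |y| > 0.
Because |xy| ≤ p and w begins with p copies of a, we have y = a^k with 1 ≤ k ≤ p.
Since 1 ≤ k ≤ p, k divides p!; set t = 1 + p!/k. Then xy^t z has p + (p!/k)·k = p + p! copies of a. Now the a-count is p+p! and (b-count)-3 = (p+p!+3)-3 = p+p!, so i+3 ≠ j fails. So xy^t z = a^{p+p!} b^{p+p!+3} ∉ L.
This is a contradiction; hence L is not regular.

a^{p+p!} b^{p+p!+3}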